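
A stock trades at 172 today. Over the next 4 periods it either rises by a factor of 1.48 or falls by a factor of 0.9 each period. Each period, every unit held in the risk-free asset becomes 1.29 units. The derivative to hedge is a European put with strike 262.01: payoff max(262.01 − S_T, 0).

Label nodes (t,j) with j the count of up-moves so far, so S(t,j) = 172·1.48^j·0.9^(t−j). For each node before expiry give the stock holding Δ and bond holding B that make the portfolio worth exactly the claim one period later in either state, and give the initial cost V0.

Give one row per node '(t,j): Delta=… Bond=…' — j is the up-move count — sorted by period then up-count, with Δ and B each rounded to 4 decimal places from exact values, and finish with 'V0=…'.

(0,0): Delta=-0.0892 Bond=18.5730
(1,0): Delta=-0.2776 Bond=53.1249
(1,1): Delta=-0.0334 Bond=9.7502
(2,0): Delta=-0.7216 Bond=130.3891
(2,1): Delta=-0.1461 Bond=38.3952
(2,2): Delta=0.0000 Bond=0.0000
(3,0): Delta=-1.0000 Bond=203.1085
(3,1): Delta=-0.6391 Bond=151.1961
(3,2): Delta=0.0000 Bond=0.0000
(3,3): Delta=0.0000 Bond=0.0000
V0=3.2301

The replicating-portfolio and risk-neutral prices coincide; use p* = (1.29−0.9)/(1.48−0.9) = 0.6724 for the latter.
Terminal values V(4,·): V(4,0)=149.1608, V(4,1)=76.4358, V(4,2)=0.0000, V(4,3)=0.0000, V(4,4)=0.0000
  t=3,j=0: stock 125.3880 → up 185.5742 (V=76.4358), down 112.8492 (V=149.1608). Price 77.7205; hedge Δ=-1.0000, bond B=203.1085.
  t=3,j=1: stock 206.1936 → up 305.1665 (V=0.0000), down 185.5742 (V=76.4358). Price 19.4103; hedge Δ=-0.6391, bond B=151.1961.
  t=3,j=2: stock 339.0739 → up 501.8294 (V=0.0000), down 305.1665 (V=0.0000). Price 0.0000; hedge Δ=0.0000, bond B=0.0000.
  t=3,j=3: stock 557.5882 → up 825.2306 (V=0.0000), down 501.8294 (V=0.0000). Price 0.0000; hedge Δ=0.0000, bond B=0.0000.
  t=2,j=0: stock 139.3200 → up 206.1936 (V=19.4103), down 125.3880 (V=77.7205). Price 29.8542; hedge Δ=-0.7216, bond B=130.3891.
  t=2,j=1: stock 229.1040 → up 339.0739 (V=0.0000), down 206.1936 (V=19.4103). Price 4.9291; hedge Δ=-0.1461, bond B=38.3952.
  t=2,j=2: stock 376.7488 → up 557.5882 (V=0.0000), down 339.0739 (V=0.0000). Price 0.0000; hedge Δ=0.0000, bond B=0.0000.
  t=1,j=0: stock 154.8000 → up 229.1040 (V=4.9291), down 139.3200 (V=29.8542). Price 10.1506; hedge Δ=-0.2776, bond B=53.1249.
  t=1,j=1: stock 254.5600 → up 376.7488 (V=0.0000), down 229.1040 (V=4.9291). Price 1.2517; hedge Δ=-0.0334, bond B=9.7502.
  t=0,j=0: stock 172.0000 → up 254.5600 (V=1.2517), down 154.8000 (V=10.1506). Price 3.2301; hedge Δ=-0.0892, bond B=18.5730.
Self-financing check: at every node Δ·S+B equals the discounted successor values.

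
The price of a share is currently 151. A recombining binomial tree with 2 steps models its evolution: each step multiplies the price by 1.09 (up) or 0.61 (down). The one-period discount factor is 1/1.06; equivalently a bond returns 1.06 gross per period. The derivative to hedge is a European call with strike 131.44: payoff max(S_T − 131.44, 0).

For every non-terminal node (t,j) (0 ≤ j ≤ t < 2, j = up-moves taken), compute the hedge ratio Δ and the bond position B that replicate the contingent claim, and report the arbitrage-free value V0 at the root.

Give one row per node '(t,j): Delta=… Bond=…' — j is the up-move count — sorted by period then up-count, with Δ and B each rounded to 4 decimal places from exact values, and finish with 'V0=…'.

(0,0): Delta=0.5853 Bond=-50.8575
(1,0): Delta=0.0000 Bond=0.0000
(1,1): Delta=0.6071 Bond=-57.5029
V0=37.5179

The replicating-portfolio and risk-neutral prices coincide; use p* = (1.06−0.61)/(1.09−0.61) = 0.9375 for the latter.
Payoff layer (t=2): V(2,0)=0.0000, V(2,1)=0.0000, V(2,2)=47.9631
Node (1,0) S=92.1100: V=(p*·0.0000+(1−p*)·0.0000)/1.06=0.0000; Δ=(0.0000−0.0000)/(100.3999−56.1871)=0.0000; B=V−Δ·S=0.0000
Node (1,1) S=164.5900: V=(p*·47.9631+(1−p*)·0.0000)/1.06=42.4202; Δ=(47.9631−0.0000)/(179.4031−100.3999)=0.6071; B=V−Δ·S=-57.5029
Node (0,0) S=151.0000: V=(p*·42.4202+(1−p*)·0.0000)/1.06=37.5179; Δ=(42.4202−0.0000)/(164.5900−92.1100)=0.5853; B=V−Δ·S=-50.8575
Root portfolio cost Δ·151+B reproduces V0=37.5179.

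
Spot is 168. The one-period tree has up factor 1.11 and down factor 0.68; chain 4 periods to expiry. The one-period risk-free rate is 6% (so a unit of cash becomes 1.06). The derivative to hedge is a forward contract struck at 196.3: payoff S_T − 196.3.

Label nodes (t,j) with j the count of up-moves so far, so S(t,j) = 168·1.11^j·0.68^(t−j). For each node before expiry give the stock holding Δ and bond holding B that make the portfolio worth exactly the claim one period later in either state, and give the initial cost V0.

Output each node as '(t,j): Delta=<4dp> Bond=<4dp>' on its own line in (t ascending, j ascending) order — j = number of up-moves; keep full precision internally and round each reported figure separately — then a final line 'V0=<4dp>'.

(0,0): Delta=1.0000 Bond=-155.4880
(1,0): Delta=1.0000 Bond=-164.8173
(1,1): Delta=1.0000 Bond=-164.8173
(2,0): Delta=1.0000 Bond=-174.7063
(2,1): Delta=1.0000 Bond=-174.7063
(2,2): Delta=1.0000 Bond=-174.7063
(3,0): Delta=1.0000 Bond=-185.1887
(3,1): Delta=1.0000 Bond=-185.1887
(3,2): Delta=1.0000 Bond=-185.1887
(3,3): Delta=1.0000 Bond=-185.1887
V0=12.5120

The replicating-portfolio and risk-neutral prices coincide; use p* = (1.06−0.68)/(1.11−0.68) = 0.8837 for the latter.
At expiry t=4: V(4,0)=-160.3793, V(4,1)=-137.6647, V(4,2)=-100.5865, V(4,3)=-40.0618, V(4,4)=58.7358
Node (3,0) S=52.8246: V=(p*·-137.6647+(1−p*)·-160.3793)/1.06=-132.3641; Δ=(-137.6647−-160.3793)/(58.6353−35.9207)=1.0000; B=V−Δ·S=-185.1887
Node (3,1) S=86.2284: V=(p*·-100.5865+(1−p*)·-137.6647)/1.06=-98.9603; Δ=(-100.5865−-137.6647)/(95.7135−58.6353)=1.0000; B=V−Δ·S=-185.1887
Node (3,2) S=140.7551: V=(p*·-40.0618+(1−p*)·-100.5865)/1.06=-44.4336; Δ=(-40.0618−-100.5865)/(156.2382−95.7135)=1.0000; B=V−Δ·S=-185.1887
Node (3,3) S=229.7620: V=(p*·58.7358+(1−p*)·-40.0618)/1.06=44.5733; Δ=(58.7358−-40.0618)/(255.0358−156.2382)=1.0000; B=V−Δ·S=-185.1887
Node (2,0) S=77.6832: V=(p*·-98.9603+(1−p*)·-132.3641)/1.06=-97.0231; Δ=(-98.9603−-132.3641)/(86.2284−52.8246)=1.0000; B=V−Δ·S=-174.7063
Node (2,1) S=126.8064: V=(p*·-44.4336+(1−p*)·-98.9603)/1.06=-47.8999; Δ=(-44.4336−-98.9603)/(140.7551−86.2284)=1.0000; B=V−Δ·S=-174.7063
Node (2,2) S=206.9928: V=(p*·44.5733+(1−p*)·-44.4336)/1.06=32.2865; Δ=(44.5733−-44.4336)/(229.7620−140.7551)=1.0000; B=V−Δ·S=-174.7063
Node (1,0) S=114.2400: V=(p*·-47.8999+(1−p*)·-97.0231)/1.06=-50.5773; Δ=(-47.8999−-97.0231)/(126.8064−77.6832)=1.0000; B=V−Δ·S=-164.8173
Node (1,1) S=186.4800: V=(p*·32.2865+(1−p*)·-47.8999)/1.06=21.6627; Δ=(32.2865−-47.8999)/(206.9928−126.8064)=1.0000; B=V−Δ·S=-164.8173
Node (0,0) S=168.0000: V=(p*·21.6627+(1−p*)·-50.5773)/1.06=12.5120; Δ=(21.6627−-50.5773)/(186.4800−114.2400)=1.0000; B=V−Δ·S=-155.4880
Self-financing check: at every node Δ·S+B equals the discounted successor values.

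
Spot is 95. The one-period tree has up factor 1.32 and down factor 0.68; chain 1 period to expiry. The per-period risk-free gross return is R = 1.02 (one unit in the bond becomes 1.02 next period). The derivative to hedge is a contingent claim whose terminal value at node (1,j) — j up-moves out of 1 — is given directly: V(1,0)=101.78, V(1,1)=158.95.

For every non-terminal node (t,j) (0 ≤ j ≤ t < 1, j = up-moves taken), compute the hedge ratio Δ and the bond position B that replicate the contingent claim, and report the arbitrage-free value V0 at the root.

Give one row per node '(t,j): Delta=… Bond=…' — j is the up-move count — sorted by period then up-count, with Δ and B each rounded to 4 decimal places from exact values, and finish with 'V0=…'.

Since d<R<u, set p* = (R−d)/(u−d) = 0.5312; price each node as the discounted p*-expectation of its children.
Payoff layer (t=1): V(1,0)=101.7800, V(1,1)=158.9500
(0,0): S=95.0000. Δ = (V_up−V_dn)/(S_up−S_dn) = (158.9500−101.7800)/(125.4000−64.6000) = 0.9403. V = [p*·158.9500 + (1−p*)·101.7800]/1.02 = 129.5604. B = V − Δ·S = 40.2322.
Check: Δ(0,0)·S0 + B(0,0) = 129.5604 = V0.

(0,0): Delta=0.9403 Bond=40.2322
V0=129.5604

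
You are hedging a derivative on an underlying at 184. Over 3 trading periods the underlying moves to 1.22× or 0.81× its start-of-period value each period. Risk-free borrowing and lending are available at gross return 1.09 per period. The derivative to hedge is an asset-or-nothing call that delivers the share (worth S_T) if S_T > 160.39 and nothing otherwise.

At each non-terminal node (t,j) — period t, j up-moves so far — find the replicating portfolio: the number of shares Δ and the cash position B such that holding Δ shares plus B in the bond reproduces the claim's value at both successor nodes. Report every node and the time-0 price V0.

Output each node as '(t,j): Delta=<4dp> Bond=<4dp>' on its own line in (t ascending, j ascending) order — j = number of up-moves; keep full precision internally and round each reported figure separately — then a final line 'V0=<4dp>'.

(0,0): Delta=1.6561 Bond=-146.5574
(1,0): Delta=2.2745 Bond=-251.9097
(1,1): Delta=1.4655 Bond=-116.9581
(2,0): Delta=0.0000 Bond=0.0000
(2,1): Delta=2.9756 Bond=-402.0658
(2,2): Delta=1.0000 Bond=0.0000
V0=158.1679

The replicating-portfolio and risk-neutral prices coincide; use p* = (1.09−0.81)/(1.22−0.81) = 0.6829 for the latter.
Terminal payoffs: V(3,0)=0.0000, V(3,1)=0.0000, V(3,2)=221.8311, V(3,3)=334.1160
  t=2,j=0: stock 120.7224 → up 147.2813 (V=0.0000), down 97.7851 (V=0.0000). Price 0.0000; hedge Δ=0.0000, bond B=0.0000.
  t=2,j=1: stock 181.8288 → up 221.8311 (V=221.8311), down 147.2813 (V=0.0000). Price 138.9857; hedge Δ=2.9756, bond B=-402.0658.
  t=2,j=2: stock 273.8656 → up 334.1160 (V=334.1160), down 221.8311 (V=221.8311). Price 273.8656; hedge Δ=1.0000, bond B=0.0000.
  t=1,j=0: stock 149.0400 → up 181.8288 (V=138.9857), down 120.7224 (V=0.0000). Price 87.0799; hedge Δ=2.2745, bond B=-251.9097.
  t=1,j=1: stock 224.4800 → up 273.8656 (V=273.8656), down 181.8288 (V=138.9857). Price 212.0173; hedge Δ=1.4655, bond B=-116.9581.
  t=0,j=0: stock 184.0000 → up 224.4800 (V=212.0173), down 149.0400 (V=87.0799). Price 158.1679; hedge Δ=1.6561, bond B=-146.5574.
Self-financing check: at every node Δ·S+B equals the discounted successor values.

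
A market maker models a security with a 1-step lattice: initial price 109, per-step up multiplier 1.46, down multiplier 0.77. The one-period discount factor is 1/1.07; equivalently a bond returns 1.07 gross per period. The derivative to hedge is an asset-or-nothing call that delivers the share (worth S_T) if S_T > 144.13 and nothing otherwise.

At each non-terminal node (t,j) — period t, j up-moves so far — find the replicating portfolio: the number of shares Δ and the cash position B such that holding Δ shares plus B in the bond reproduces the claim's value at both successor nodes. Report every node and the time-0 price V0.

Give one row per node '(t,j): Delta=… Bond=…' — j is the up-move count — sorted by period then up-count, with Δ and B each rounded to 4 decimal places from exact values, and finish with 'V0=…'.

(0,0): Delta=2.1159 Bond=-165.9729
V0=64.6648

Since d<R<u, set p* = (R−d)/(u−d) = 0.4348; price each node as the discounted p*-expectation of its children.
Terminal payoffs: V(1,0)=0.0000, V(1,1)=159.1400
  t=0,j=0: stock 109.0000 → up 159.1400 (V=159.1400), down 83.9300 (V=0.0000). Price 64.6648; hedge Δ=2.1159, bond B=-165.9729.
Root portfolio cost Δ·109+B reproduces V0=64.6648.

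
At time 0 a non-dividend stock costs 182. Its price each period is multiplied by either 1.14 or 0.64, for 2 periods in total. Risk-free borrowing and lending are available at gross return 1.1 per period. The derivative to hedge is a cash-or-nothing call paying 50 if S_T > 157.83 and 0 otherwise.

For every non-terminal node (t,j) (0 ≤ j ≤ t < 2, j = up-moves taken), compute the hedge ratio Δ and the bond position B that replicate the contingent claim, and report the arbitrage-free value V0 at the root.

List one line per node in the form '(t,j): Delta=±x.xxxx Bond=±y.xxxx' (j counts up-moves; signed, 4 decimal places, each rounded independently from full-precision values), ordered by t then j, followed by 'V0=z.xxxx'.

The replicating-portfolio and risk-neutral prices coincide; use p* = (1.1−0.64)/(1.14−0.64) = 0.9200 for the latter.
At expiry t=2: V(2,0)=0.0000, V(2,1)=0.0000, V(2,2)=50.0000
Node (1,0) S=116.4800: V=(p*·0.0000+(1−p*)·0.0000)/1.1=0.0000; Δ=(0.0000−0.0000)/(132.7872−74.5472)=0.0000; B=V−Δ·S=0.0000
Node (1,1) S=207.4800: V=(p*·50.0000+(1−p*)·0.0000)/1.1=41.8182; Δ=(50.0000−0.0000)/(236.5272−132.7872)=0.4820; B=V−Δ·S=-58.1818
Node (0,0) S=182.0000: V=(p*·41.8182+(1−p*)·0.0000)/1.1=34.9752; Δ=(41.8182−0.0000)/(207.4800−116.4800)=0.4595; B=V−Δ·S=-48.6612
Root portfolio cost Δ·182+B reproduces V0=34.9752.

(0,0): Delta=0.4595 Bond=-48.6612
(1,0): Delta=0.0000 Bond=0.0000
(1,1): Delta=0.4820 Bond=-58.1818
V0=34.9752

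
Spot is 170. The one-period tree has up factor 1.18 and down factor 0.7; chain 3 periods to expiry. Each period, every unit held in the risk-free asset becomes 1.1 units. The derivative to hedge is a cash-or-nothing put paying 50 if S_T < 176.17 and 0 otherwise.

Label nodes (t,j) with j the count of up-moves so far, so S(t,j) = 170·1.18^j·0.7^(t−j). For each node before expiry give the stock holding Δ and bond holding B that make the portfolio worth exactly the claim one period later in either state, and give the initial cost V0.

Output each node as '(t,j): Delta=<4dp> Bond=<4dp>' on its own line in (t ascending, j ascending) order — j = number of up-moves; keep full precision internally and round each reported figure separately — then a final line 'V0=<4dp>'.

(0,0): Delta=-0.3517 Bond=75.6097
(1,0): Delta=0.0000 Bond=41.3223
(1,1): Delta=-0.3934 Bond=91.5404
(2,0): Delta=0.0000 Bond=45.4545
(2,1): Delta=0.0000 Bond=45.4545
(2,2): Delta=-0.4401 Bond=111.7424
V0=15.8263

The replicating-portfolio and risk-neutral prices coincide; use p* = (1.1−0.7)/(1.18−0.7) = 0.8333 for the latter.
Terminal values V(3,·): V(3,0)=50.0000, V(3,1)=50.0000, V(3,2)=50.0000, V(3,3)=0.0000
(2,0): S=83.3000. Δ = (V_up−V_dn)/(S_up−S_dn) = (50.0000−50.0000)/(98.2940−58.3100) = 0.0000. V = [p*·50.0000 + (1−p*)·50.0000]/1.1 = 45.4545. B = V − Δ·S = 45.4545.
(2,1): S=140.4200. Δ = (V_up−V_dn)/(S_up−S_dn) = (50.0000−50.0000)/(165.6956−98.2940) = 0.0000. V = [p*·50.0000 + (1−p*)·50.0000]/1.1 = 45.4545. B = V − Δ·S = 45.4545.
(2,2): S=236.7080. Δ = (V_up−V_dn)/(S_up−S_dn) = (0.0000−50.0000)/(279.3154−165.6956) = -0.4401. V = [p*·0.0000 + (1−p*)·50.0000]/1.1 = 7.5758. B = V − Δ·S = 111.7424.
(1,0): S=119.0000. Δ = (V_up−V_dn)/(S_up−S_dn) = (45.4545−45.4545)/(140.4200−83.3000) = 0.0000. V = [p*·45.4545 + (1−p*)·45.4545]/1.1 = 41.3223. B = V − Δ·S = 41.3223.
(1,1): S=200.6000. Δ = (V_up−V_dn)/(S_up−S_dn) = (7.5758−45.4545)/(236.7080−140.4200) = -0.3934. V = [p*·7.5758 + (1−p*)·45.4545]/1.1 = 12.6263. B = V − Δ·S = 91.5404.
(0,0): S=170.0000. Δ = (V_up−V_dn)/(S_up−S_dn) = (12.6263−41.3223)/(200.6000−119.0000) = -0.3517. V = [p*·12.6263 + (1−p*)·41.3223]/1.1 = 15.8263. B = V − Δ·S = 75.6097.
Check: Δ(0,0)·S0 + B(0,0) = 15.8263 = V0.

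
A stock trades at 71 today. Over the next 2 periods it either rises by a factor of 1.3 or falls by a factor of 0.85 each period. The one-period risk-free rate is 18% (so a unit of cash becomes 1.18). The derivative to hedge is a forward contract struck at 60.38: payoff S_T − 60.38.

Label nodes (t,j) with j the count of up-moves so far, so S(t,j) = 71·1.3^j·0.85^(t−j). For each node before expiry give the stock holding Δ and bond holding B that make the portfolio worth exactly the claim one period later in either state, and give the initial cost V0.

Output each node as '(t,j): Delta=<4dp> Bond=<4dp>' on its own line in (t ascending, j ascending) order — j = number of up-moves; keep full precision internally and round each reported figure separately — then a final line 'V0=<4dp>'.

Risk-neutral probability p* = (R−d)/(u−d) = (1.18−0.85)/(1.3−0.85) = 0.7333.
Terminal payoffs: V(2,0)=-9.0825, V(2,1)=18.0750, V(2,2)=59.6100
(1,0): S=60.3500. Δ = (V_up−V_dn)/(S_up−S_dn) = (18.0750−-9.0825)/(78.4550−51.2975) = 1.0000. V = [p*·18.0750 + (1−p*)·-9.0825]/1.18 = 9.1805. B = V − Δ·S = -51.1695.
(1,1): S=92.3000. Δ = (V_up−V_dn)/(S_up−S_dn) = (59.6100−18.0750)/(119.9900−78.4550) = 1.0000. V = [p*·59.6100 + (1−p*)·18.0750]/1.18 = 41.1305. B = V − Δ·S = -51.1695.
(0,0): S=71.0000. Δ = (V_up−V_dn)/(S_up−S_dn) = (41.1305−9.1805)/(92.3000−60.3500) = 1.0000. V = [p*·41.1305 + (1−p*)·9.1805]/1.18 = 27.6360. B = V − Δ·S = -43.3640.
Self-financing check: at every node Δ·S+B equals the discounted successor values.

(0,0): Delta=1.0000 Bond=-43.3640
(1,0): Delta=1.0000 Bond=-51.1695
(1,1): Delta=1.0000 Bond=-51.1695
V0=27.6360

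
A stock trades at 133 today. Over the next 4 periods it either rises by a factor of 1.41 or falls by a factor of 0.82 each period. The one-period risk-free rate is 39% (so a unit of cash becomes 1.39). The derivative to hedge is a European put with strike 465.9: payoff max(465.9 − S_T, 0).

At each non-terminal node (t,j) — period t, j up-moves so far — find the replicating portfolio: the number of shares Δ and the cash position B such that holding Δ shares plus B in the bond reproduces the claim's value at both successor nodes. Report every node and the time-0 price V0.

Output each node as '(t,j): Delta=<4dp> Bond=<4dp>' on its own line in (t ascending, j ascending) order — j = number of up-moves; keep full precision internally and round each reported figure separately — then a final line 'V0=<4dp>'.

(0,0): Delta=-0.7442 Bond=104.7337
(1,0): Delta=-1.0000 Bond=173.4796
(1,1): Delta=-0.7390 Bond=144.6009
(2,0): Delta=-1.0000 Bond=241.1366
(2,1): Delta=-1.0000 Bond=241.1366
(2,2): Delta=-0.7336 Bond=199.5867
(3,0): Delta=-1.0000 Bond=335.1799
(3,1): Delta=-1.0000 Bond=335.1799
(3,2): Delta=-1.0000 Bond=335.1799
(3,3): Delta=-0.7282 Bond=275.3991
V0=5.7578

The replicating-portfolio and risk-neutral prices coincide; use p* = (1.39−0.82)/(1.41−0.82) = 0.9661 for the latter.
Terminal values V(4,·): V(4,0)=405.7678, V(4,1)=362.5020, V(4,2)=288.1058, V(4,3)=160.1807, V(4,4)=0.0000
Node (3,0) S=73.3319: V=(p*·362.5020+(1−p*)·405.7678)/1.39=261.8479; Δ=(362.5020−405.7678)/(103.3980−60.1322)=-1.0000; B=V−Δ·S=335.1799
Node (3,1) S=126.0952: V=(p*·288.1058+(1−p*)·362.5020)/1.39=209.0847; Δ=(288.1058−362.5020)/(177.7942−103.3980)=-1.0000; B=V−Δ·S=335.1799
Node (3,2) S=216.8222: V=(p*·160.1807+(1−p*)·288.1058)/1.39=118.3577; Δ=(160.1807−288.1058)/(305.7193−177.7942)=-1.0000; B=V−Δ·S=335.1799
Node (3,3) S=372.8284: V=(p*·0.0000+(1−p*)·160.1807)/1.39=3.9064; Δ=(0.0000−160.1807)/(525.6880−305.7193)=-0.7282; B=V−Δ·S=275.3991
Node (2,0) S=89.4292: V=(p*·209.0847+(1−p*)·261.8479)/1.39=151.7074; Δ=(209.0847−261.8479)/(126.0952−73.3319)=-1.0000; B=V−Δ·S=241.1366
Node (2,1) S=153.7746: V=(p*·118.3577+(1−p*)·209.0847)/1.39=87.3620; Δ=(118.3577−209.0847)/(216.8222−126.0952)=-1.0000; B=V−Δ·S=241.1366
Node (2,2) S=264.4173: V=(p*·3.9064+(1−p*)·118.3577)/1.39=5.6015; Δ=(3.9064−118.3577)/(372.8284−216.8222)=-0.7336; B=V−Δ·S=199.5867
Node (1,0) S=109.0600: V=(p*·87.3620+(1−p*)·151.7074)/1.39=64.4196; Δ=(87.3620−151.7074)/(153.7746−89.4292)=-1.0000; B=V−Δ·S=173.4796
Node (1,1) S=187.5300: V=(p*·5.6015+(1−p*)·87.3620)/1.39=6.0238; Δ=(5.6015−87.3620)/(264.4173−153.7746)=-0.7390; B=V−Δ·S=144.6009
Node (0,0) S=133.0000: V=(p*·6.0238+(1−p*)·64.4196)/1.39=5.7578; Δ=(6.0238−64.4196)/(187.5300−109.0600)=-0.7442; B=V−Δ·S=104.7337
The time-0 hedge costs 5.7578, which is the no-arbitrage price.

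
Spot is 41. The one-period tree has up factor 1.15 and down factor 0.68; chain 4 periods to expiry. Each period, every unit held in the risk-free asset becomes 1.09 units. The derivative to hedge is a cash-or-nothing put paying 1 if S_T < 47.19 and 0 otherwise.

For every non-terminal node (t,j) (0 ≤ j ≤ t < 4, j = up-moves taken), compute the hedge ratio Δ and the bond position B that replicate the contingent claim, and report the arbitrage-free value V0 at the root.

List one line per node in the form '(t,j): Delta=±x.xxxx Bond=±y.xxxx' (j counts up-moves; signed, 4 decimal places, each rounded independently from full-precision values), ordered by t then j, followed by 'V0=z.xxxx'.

(0,0): Delta=-0.0266 Bond=1.3888
(1,0): Delta=0.0000 Bond=0.7722
(1,1): Delta=-0.0289 Bond=1.6223
(2,0): Delta=0.0000 Bond=0.8417
(2,1): Delta=0.0000 Bond=0.8417
(2,2): Delta=-0.0314 Bond=1.9040
(3,0): Delta=0.0000 Bond=0.9174
(3,1): Delta=0.0000 Bond=0.9174
(3,2): Delta=0.0000 Bond=0.9174
(3,3): Delta=-0.0341 Bond=2.2448
V0=0.2982

No-arbitrage ⇒ martingale measure with p* = (R−d)/(u−d) = 0.8723.
Payoff layer (t=4): V(4,0)=1.0000, V(4,1)=1.0000, V(4,2)=1.0000, V(4,3)=1.0000, V(4,4)=0.0000
Node (3,0) S=12.8917: V=(p*·1.0000+(1−p*)·1.0000)/1.09=0.9174; Δ=(1.0000−1.0000)/(14.8255−8.7664)=0.0000; B=V−Δ·S=0.9174
Node (3,1) S=21.8022: V=(p*·1.0000+(1−p*)·1.0000)/1.09=0.9174; Δ=(1.0000−1.0000)/(25.0725−14.8255)=0.0000; B=V−Δ·S=0.9174
Node (3,2) S=36.8713: V=(p*·1.0000+(1−p*)·1.0000)/1.09=0.9174; Δ=(1.0000−1.0000)/(42.4020−25.0725)=0.0000; B=V−Δ·S=0.9174
Node (3,3) S=62.3559: V=(p*·0.0000+(1−p*)·1.0000)/1.09=0.1171; Δ=(0.0000−1.0000)/(71.7093−42.4020)=-0.0341; B=V−Δ·S=2.2448
Node (2,0) S=18.9584: V=(p*·0.9174+(1−p*)·0.9174)/1.09=0.8417; Δ=(0.9174−0.9174)/(21.8022−12.8917)=0.0000; B=V−Δ·S=0.8417
Node (2,1) S=32.0620: V=(p*·0.9174+(1−p*)·0.9174)/1.09=0.8417; Δ=(0.9174−0.9174)/(36.8713−21.8022)=0.0000; B=V−Δ·S=0.8417
Node (2,2) S=54.2225: V=(p*·0.1171+(1−p*)·0.9174)/1.09=0.2012; Δ=(0.1171−0.9174)/(62.3559−36.8713)=-0.0314; B=V−Δ·S=1.9040
Node (1,0) S=27.8800: V=(p*·0.8417+(1−p*)·0.8417)/1.09=0.7722; Δ=(0.8417−0.8417)/(32.0620−18.9584)=0.0000; B=V−Δ·S=0.7722
Node (1,1) S=47.1500: V=(p*·0.2012+(1−p*)·0.8417)/1.09=0.2596; Δ=(0.2012−0.8417)/(54.2225−32.0620)=-0.0289; B=V−Δ·S=1.6223
Node (0,0) S=41.0000: V=(p*·0.2596+(1−p*)·0.7722)/1.09=0.2982; Δ=(0.2596−0.7722)/(47.1500−27.8800)=-0.0266; B=V−Δ·S=1.3888
Self-financing check: at every node Δ·S+B equals the discounted successor values.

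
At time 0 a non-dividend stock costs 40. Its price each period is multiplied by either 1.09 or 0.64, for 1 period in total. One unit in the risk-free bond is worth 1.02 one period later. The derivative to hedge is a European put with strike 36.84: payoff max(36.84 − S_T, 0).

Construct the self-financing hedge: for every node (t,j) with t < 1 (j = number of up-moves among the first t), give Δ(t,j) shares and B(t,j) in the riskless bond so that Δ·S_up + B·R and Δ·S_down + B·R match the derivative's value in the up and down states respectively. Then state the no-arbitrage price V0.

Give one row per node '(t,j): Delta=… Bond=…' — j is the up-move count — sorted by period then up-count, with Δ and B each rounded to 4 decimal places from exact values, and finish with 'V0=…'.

No-arbitrage ⇒ martingale measure with p* = (R−d)/(u−d) = 0.8444.
Terminal values V(1,·): V(1,0)=11.2400, V(1,1)=0.0000
Node (0,0) S=40.0000: V=(p*·0.0000+(1−p*)·11.2400)/1.02=1.7142; Δ=(0.0000−11.2400)/(43.6000−25.6000)=-0.6244; B=V−Δ·S=26.6919
Self-financing check: at every node Δ·S+B equals the discounted successor values.

(0,0): Delta=-0.6244 Bond=26.6919
V0=1.7142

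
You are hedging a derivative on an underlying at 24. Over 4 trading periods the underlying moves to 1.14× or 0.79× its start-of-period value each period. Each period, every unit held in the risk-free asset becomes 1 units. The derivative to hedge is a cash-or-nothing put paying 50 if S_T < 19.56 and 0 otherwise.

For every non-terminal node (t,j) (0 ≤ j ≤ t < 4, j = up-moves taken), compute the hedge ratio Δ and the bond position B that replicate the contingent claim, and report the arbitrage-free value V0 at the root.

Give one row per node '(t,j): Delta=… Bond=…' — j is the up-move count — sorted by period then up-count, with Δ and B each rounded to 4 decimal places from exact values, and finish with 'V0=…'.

Under the risk-neutral measure, an up-move has probability p* = (R−d)/(u−d) = 0.6000 and values discount at R = 1.
Terminal payoffs: V(4,0)=50.0000, V(4,1)=50.0000, V(4,2)=50.0000, V(4,3)=0.0000, V(4,4)=0.0000
(3,0): S=11.8329. Δ = (V_up−V_dn)/(S_up−S_dn) = (50.0000−50.0000)/(13.4895−9.3480) = 0.0000. V = [p*·50.0000 + (1−p*)·50.0000]/1 = 50.0000. B = V − Δ·S = 50.0000.
(3,1): S=17.0754. Δ = (V_up−V_dn)/(S_up−S_dn) = (50.0000−50.0000)/(19.4659−13.4895) = 0.0000. V = [p*·50.0000 + (1−p*)·50.0000]/1 = 50.0000. B = V − Δ·S = 50.0000.
(3,2): S=24.6404. Δ = (V_up−V_dn)/(S_up−S_dn) = (0.0000−50.0000)/(28.0901−19.4659) = -5.7977. V = [p*·0.0000 + (1−p*)·50.0000]/1 = 20.0000. B = V − Δ·S = 162.8571.
(3,3): S=35.5571. Δ = (V_up−V_dn)/(S_up−S_dn) = (0.0000−0.0000)/(40.5350−28.0901) = 0.0000. V = [p*·0.0000 + (1−p*)·0.0000]/1 = 0.0000. B = V − Δ·S = 0.0000.
(2,0): S=14.9784. Δ = (V_up−V_dn)/(S_up−S_dn) = (50.0000−50.0000)/(17.0754−11.8329) = 0.0000. V = [p*·50.0000 + (1−p*)·50.0000]/1 = 50.0000. B = V − Δ·S = 50.0000.
(2,1): S=21.6144. Δ = (V_up−V_dn)/(S_up−S_dn) = (20.0000−50.0000)/(24.6404−17.0754) = -3.9656. V = [p*·20.0000 + (1−p*)·50.0000]/1 = 32.0000. B = V − Δ·S = 117.7143.
(2,2): S=31.1904. Δ = (V_up−V_dn)/(S_up−S_dn) = (0.0000−20.0000)/(35.5571−24.6404) = -1.8321. V = [p*·0.0000 + (1−p*)·20.0000]/1 = 8.0000. B = V − Δ·S = 65.1429.
(1,0): S=18.9600. Δ = (V_up−V_dn)/(S_up−S_dn) = (32.0000−50.0000)/(21.6144−14.9784) = -2.7125. V = [p*·32.0000 + (1−p*)·50.0000]/1 = 39.2000. B = V − Δ·S = 90.6286.
(1,1): S=27.3600. Δ = (V_up−V_dn)/(S_up−S_dn) = (8.0000−32.0000)/(31.1904−21.6144) = -2.5063. V = [p*·8.0000 + (1−p*)·32.0000]/1 = 17.6000. B = V − Δ·S = 86.1714.
(0,0): S=24.0000. Δ = (V_up−V_dn)/(S_up−S_dn) = (17.6000−39.2000)/(27.3600−18.9600) = -2.5714. V = [p*·17.6000 + (1−p*)·39.2000]/1 = 26.2400. B = V − Δ·S = 87.9543.
Each (Δ,B) replicates both successor values, so the strategy is self-financing and V0 is arbitrage-free.

(0,0): Delta=-2.5714 Bond=87.9543
(1,0): Delta=-2.7125 Bond=90.6286
(1,1): Delta=-2.5063 Bond=86.1714
(2,0): Delta=0.0000 Bond=50.0000
(2,1): Delta=-3.9656 Bond=117.7143
(2,2): Delta=-1.8321 Bond=65.1429
(3,0): Delta=0.0000 Bond=50.0000
(3,1): Delta=0.0000 Bond=50.0000
(3,2): Delta=-5.7977 Bond=162.8571
(3,3): Delta=0.0000 Bond=0.0000
V0=26.2400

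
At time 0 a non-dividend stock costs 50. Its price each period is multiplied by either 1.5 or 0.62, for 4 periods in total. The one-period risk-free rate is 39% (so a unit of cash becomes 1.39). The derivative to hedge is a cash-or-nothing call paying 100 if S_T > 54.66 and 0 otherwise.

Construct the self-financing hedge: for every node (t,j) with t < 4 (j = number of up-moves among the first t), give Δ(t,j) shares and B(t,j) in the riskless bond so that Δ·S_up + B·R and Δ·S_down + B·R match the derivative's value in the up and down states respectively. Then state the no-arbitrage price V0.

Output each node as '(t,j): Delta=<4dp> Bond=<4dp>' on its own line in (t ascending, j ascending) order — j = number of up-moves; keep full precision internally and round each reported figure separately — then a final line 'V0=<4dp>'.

(0,0): Delta=0.2430 Bond=12.5272
(1,0): Delta=1.4526 Bond=-20.0854
(1,1): Delta=0.1715 Bond=22.7696
(2,0): Delta=0.0000 Bond=0.0000
(2,1): Delta=1.5384 Bond=-31.9071
(2,2): Delta=0.0908 Bond=40.7294
(3,0): Delta=0.0000 Bond=0.0000
(3,1): Delta=0.0000 Bond=0.0000
(3,2): Delta=1.6292 Bond=-50.6867
(3,3): Delta=0.0000 Bond=71.9424
V0=24.6756

Since d<R<u, set p* = (R−d)/(u−d) = 0.8750; price each node as the discounted p*-expectation of its children.
Terminal payoffs: V(4,0)=0.0000, V(4,1)=0.0000, V(4,2)=0.0000, V(4,3)=100.0000, V(4,4)=100.0000
Node (3,0) S=11.9164: V=(p*·0.0000+(1−p*)·0.0000)/1.39=0.0000; Δ=(0.0000−0.0000)/(17.8746−7.3882)=0.0000; B=V−Δ·S=0.0000
Node (3,1) S=28.8300: V=(p*·0.0000+(1−p*)·0.0000)/1.39=0.0000; Δ=(0.0000−0.0000)/(43.2450−17.8746)=0.0000; B=V−Δ·S=0.0000
Node (3,2) S=69.7500: V=(p*·100.0000+(1−p*)·0.0000)/1.39=62.9496; Δ=(100.0000−0.0000)/(104.6250−43.2450)=1.6292; B=V−Δ·S=-50.6867
Node (3,3) S=168.7500: V=(p*·100.0000+(1−p*)·100.0000)/1.39=71.9424; Δ=(100.0000−100.0000)/(253.1250−104.6250)=0.0000; B=V−Δ·S=71.9424
Node (2,0) S=19.2200: V=(p*·0.0000+(1−p*)·0.0000)/1.39=0.0000; Δ=(0.0000−0.0000)/(28.8300−11.9164)=0.0000; B=V−Δ·S=0.0000
Node (2,1) S=46.5000: V=(p*·62.9496+(1−p*)·0.0000)/1.39=39.6266; Δ=(62.9496−0.0000)/(69.7500−28.8300)=1.5384; B=V−Δ·S=-31.9071
Node (2,2) S=112.5000: V=(p*·71.9424+(1−p*)·62.9496)/1.39=50.9484; Δ=(71.9424−62.9496)/(168.7500−69.7500)=0.0908; B=V−Δ·S=40.7294
Node (1,0) S=31.0000: V=(p*·39.6266+(1−p*)·0.0000)/1.39=24.9448; Δ=(39.6266−0.0000)/(46.5000−19.2200)=1.4526; B=V−Δ·S=-20.0854
Node (1,1) S=75.0000: V=(p*·50.9484+(1−p*)·39.6266)/1.39=35.6354; Δ=(50.9484−39.6266)/(112.5000−46.5000)=0.1715; B=V−Δ·S=22.7696
Node (0,0) S=50.0000: V=(p*·35.6354+(1−p*)·24.9448)/1.39=24.6756; Δ=(35.6354−24.9448)/(75.0000−31.0000)=0.2430; B=V−Δ·S=12.5272
Root portfolio cost Δ·50+B reproduces V0=24.6756.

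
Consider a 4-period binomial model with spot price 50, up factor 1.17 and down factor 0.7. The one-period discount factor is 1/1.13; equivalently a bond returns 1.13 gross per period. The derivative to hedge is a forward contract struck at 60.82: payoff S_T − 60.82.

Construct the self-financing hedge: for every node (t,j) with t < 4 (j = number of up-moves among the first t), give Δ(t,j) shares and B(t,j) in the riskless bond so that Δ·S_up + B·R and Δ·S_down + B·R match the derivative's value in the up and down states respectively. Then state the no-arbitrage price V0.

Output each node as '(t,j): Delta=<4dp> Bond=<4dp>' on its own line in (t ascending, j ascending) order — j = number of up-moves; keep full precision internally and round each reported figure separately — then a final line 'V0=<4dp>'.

(0,0): Delta=1.0000 Bond=-37.3020
(1,0): Delta=1.0000 Bond=-42.1513
(1,1): Delta=1.0000 Bond=-42.1513
(2,0): Delta=1.0000 Bond=-47.6310
(2,1): Delta=1.0000 Bond=-47.6310
(2,2): Delta=1.0000 Bond=-47.6310
(3,0): Delta=1.0000 Bond=-53.8230
(3,1): Delta=1.0000 Bond=-53.8230
(3,2): Delta=1.0000 Bond=-53.8230
(3,3): Delta=1.0000 Bond=-53.8230
V0=12.6980

The replicating-portfolio and risk-neutral prices coincide; use p* = (1.13−0.7)/(1.17−0.7) = 0.9149 for the latter.
Terminal payoffs: V(4,0)=-48.8150, V(4,1)=-40.7545, V(4,2)=-27.2820, V(4,3)=-4.7635, V(4,4)=32.8744
Node (3,0) S=17.1500: V=(p*·-40.7545+(1−p*)·-48.8150)/1.13=-36.6730; Δ=(-40.7545−-48.8150)/(20.0655−12.0050)=1.0000; B=V−Δ·S=-53.8230
Node (3,1) S=28.6650: V=(p*·-27.2820+(1−p*)·-40.7545)/1.13=-25.1580; Δ=(-27.2820−-40.7545)/(33.5380−20.0655)=1.0000; B=V−Δ·S=-53.8230
Node (3,2) S=47.9115: V=(p*·-4.7635+(1−p*)·-27.2820)/1.13=-5.9115; Δ=(-4.7635−-27.2820)/(56.0565−33.5380)=1.0000; B=V−Δ·S=-53.8230
Node (3,3) S=80.0806: V=(p*·32.8744+(1−p*)·-4.7635)/1.13=26.2576; Δ=(32.8744−-4.7635)/(93.6944−56.0565)=1.0000; B=V−Δ·S=-53.8230
Node (2,0) S=24.5000: V=(p*·-25.1580+(1−p*)·-36.6730)/1.13=-23.1310; Δ=(-25.1580−-36.6730)/(28.6650−17.1500)=1.0000; B=V−Δ·S=-47.6310
Node (2,1) S=40.9500: V=(p*·-5.9115+(1−p*)·-25.1580)/1.13=-6.6810; Δ=(-5.9115−-25.1580)/(47.9115−28.6650)=1.0000; B=V−Δ·S=-47.6310
Node (2,2) S=68.4450: V=(p*·26.2576+(1−p*)·-5.9115)/1.13=20.8140; Δ=(26.2576−-5.9115)/(80.0806−47.9115)=1.0000; B=V−Δ·S=-47.6310
Node (1,0) S=35.0000: V=(p*·-6.6810+(1−p*)·-23.1310)/1.13=-7.1513; Δ=(-6.6810−-23.1310)/(40.9500−24.5000)=1.0000; B=V−Δ·S=-42.1513
Node (1,1) S=58.5000: V=(p*·20.8140+(1−p*)·-6.6810)/1.13=16.3487; Δ=(20.8140−-6.6810)/(68.4450−40.9500)=1.0000; B=V−Δ·S=-42.1513
Node (0,0) S=50.0000: V=(p*·16.3487+(1−p*)·-7.1513)/1.13=12.6980; Δ=(16.3487−-7.1513)/(58.5000−35.0000)=1.0000; B=V−Δ·S=-37.3020
Check: Δ(0,0)·S0 + B(0,0) = 12.6980 = V0.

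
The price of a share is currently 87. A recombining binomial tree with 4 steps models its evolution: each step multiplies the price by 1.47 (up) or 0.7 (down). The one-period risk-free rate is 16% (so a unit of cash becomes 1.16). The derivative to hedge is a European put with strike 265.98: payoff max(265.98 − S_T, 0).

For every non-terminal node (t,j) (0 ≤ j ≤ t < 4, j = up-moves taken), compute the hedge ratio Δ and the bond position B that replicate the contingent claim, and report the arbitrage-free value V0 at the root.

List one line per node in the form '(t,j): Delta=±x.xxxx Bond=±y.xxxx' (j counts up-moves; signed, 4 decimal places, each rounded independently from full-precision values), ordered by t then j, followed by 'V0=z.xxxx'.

(0,0): Delta=-0.7140 Bond=131.8833
(1,0): Delta=-1.0000 Bond=170.4021
(1,1): Delta=-0.6222 Bond=141.2468
(2,0): Delta=-1.0000 Bond=197.6665
(2,1): Delta=-1.0000 Bond=197.6665
(2,2): Delta=-0.5010 Bond=141.0544
(3,0): Delta=-1.0000 Bond=229.2931
(3,1): Delta=-1.0000 Bond=229.2931
(3,2): Delta=-1.0000 Bond=229.2931
(3,3): Delta=-0.3408 Bond=119.3671
V0=69.7654

The replicating-portfolio and risk-neutral prices coincide; use p* = (1.16−0.7)/(1.47−0.7) = 0.5974 for the latter.
Terminal payoffs: V(4,0)=245.0913, V(4,1)=222.1137, V(4,2)=173.8608, V(4,3)=72.5297, V(4,4)=0.0000
(3,0): S=29.8410. Δ = (V_up−V_dn)/(S_up−S_dn) = (222.1137−245.0913)/(43.8663−20.8887) = -1.0000. V = [p*·222.1137 + (1−p*)·245.0913]/1.16 = 199.4521. B = V − Δ·S = 229.2931.
(3,1): S=62.6661. Δ = (V_up−V_dn)/(S_up−S_dn) = (173.8608−222.1137)/(92.1192−43.8663) = -1.0000. V = [p*·173.8608 + (1−p*)·222.1137]/1.16 = 166.6270. B = V − Δ·S = 229.2931.
(3,2): S=131.5988. Δ = (V_up−V_dn)/(S_up−S_dn) = (72.5297−173.8608)/(193.4503−92.1192) = -1.0000. V = [p*·72.5297 + (1−p*)·173.8608]/1.16 = 97.6943. B = V − Δ·S = 229.2931.
(3,3): S=276.3575. Δ = (V_up−V_dn)/(S_up−S_dn) = (0.0000−72.5297)/(406.2455−193.4503) = -0.3408. V = [p*·0.0000 + (1−p*)·72.5297]/1.16 = 25.1727. B = V − Δ·S = 119.3671.
(2,0): S=42.6300. Δ = (V_up−V_dn)/(S_up−S_dn) = (166.6270−199.4521)/(62.6661−29.8410) = -1.0000. V = [p*·166.6270 + (1−p*)·199.4521]/1.16 = 155.0365. B = V − Δ·S = 197.6665.
(2,1): S=89.5230. Δ = (V_up−V_dn)/(S_up−S_dn) = (97.6943−166.6270)/(131.5988−62.6661) = -1.0000. V = [p*·97.6943 + (1−p*)·166.6270]/1.16 = 108.1435. B = V − Δ·S = 197.6665.
(2,2): S=187.9983. Δ = (V_up−V_dn)/(S_up−S_dn) = (25.1727−97.6943)/(276.3575−131.5988) = -0.5010. V = [p*·25.1727 + (1−p*)·97.6943]/1.16 = 46.8704. B = V − Δ·S = 141.0544.
(1,0): S=60.9000. Δ = (V_up−V_dn)/(S_up−S_dn) = (108.1435−155.0365)/(89.5230−42.6300) = -1.0000. V = [p*·108.1435 + (1−p*)·155.0365]/1.16 = 109.5021. B = V − Δ·S = 170.4021.
(1,1): S=127.8900. Δ = (V_up−V_dn)/(S_up−S_dn) = (46.8704−108.1435)/(187.9983−89.5230) = -0.6222. V = [p*·46.8704 + (1−p*)·108.1435]/1.16 = 61.6714. B = V − Δ·S = 141.2468.
(0,0): S=87.0000. Δ = (V_up−V_dn)/(S_up−S_dn) = (61.6714−109.5021)/(127.8900−60.9000) = -0.7140. V = [p*·61.6714 + (1−p*)·109.5021]/1.16 = 69.7654. B = V − Δ·S = 131.8833.
Each (Δ,B) replicates both successor values, so the strategy is self-financing and V0 is arbitrage-free.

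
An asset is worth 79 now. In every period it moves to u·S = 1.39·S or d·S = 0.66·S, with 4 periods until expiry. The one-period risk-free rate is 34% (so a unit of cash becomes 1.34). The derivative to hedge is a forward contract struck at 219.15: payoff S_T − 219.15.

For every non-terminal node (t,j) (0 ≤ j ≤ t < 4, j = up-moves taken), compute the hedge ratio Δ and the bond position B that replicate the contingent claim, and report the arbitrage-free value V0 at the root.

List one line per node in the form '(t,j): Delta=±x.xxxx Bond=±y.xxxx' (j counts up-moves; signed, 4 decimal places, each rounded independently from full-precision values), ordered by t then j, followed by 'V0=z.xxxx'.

(0,0): Delta=1.0000 Bond=-67.9708
(1,0): Delta=1.0000 Bond=-91.0809
(1,1): Delta=1.0000 Bond=-91.0809
(2,0): Delta=1.0000 Bond=-122.0483
(2,1): Delta=1.0000 Bond=-122.0483
(2,2): Delta=1.0000 Bond=-122.0483
(3,0): Delta=1.0000 Bond=-163.5448
(3,1): Delta=1.0000 Bond=-163.5448
(3,2): Delta=1.0000 Bond=-163.5448
(3,3): Delta=1.0000 Bond=-163.5448
V0=11.0292

Under the risk-neutral measure, an up-move has probability p* = (R−d)/(u−d) = 0.9315 and values discount at R = 1.34.
At expiry t=4: V(4,0)=-204.1600, V(4,1)=-187.5801, V(4,2)=-152.6618, V(4,3)=-79.1218, V(4,4)=75.7578
(3,0): S=22.7122. Δ = (V_up−V_dn)/(S_up−S_dn) = (-187.5801−-204.1600)/(31.5699−14.9900) = 1.0000. V = [p*·-187.5801 + (1−p*)·-204.1600]/1.34 = -140.8326. B = V − Δ·S = -163.5448.
(3,1): S=47.8332. Δ = (V_up−V_dn)/(S_up−S_dn) = (-152.6618−-187.5801)/(66.4882−31.5699) = 1.0000. V = [p*·-152.6618 + (1−p*)·-187.5801]/1.34 = -115.7115. B = V − Δ·S = -163.5448.
(3,2): S=100.7397. Δ = (V_up−V_dn)/(S_up−S_dn) = (-79.1218−-152.6618)/(140.0282−66.4882) = 1.0000. V = [p*·-79.1218 + (1−p*)·-152.6618]/1.34 = -62.8051. B = V − Δ·S = -163.5448.
(3,3): S=212.1639. Δ = (V_up−V_dn)/(S_up−S_dn) = (75.7578−-79.1218)/(294.9078−140.0282) = 1.0000. V = [p*·75.7578 + (1−p*)·-79.1218]/1.34 = 48.6191. B = V − Δ·S = -163.5448.
(2,0): S=34.4124. Δ = (V_up−V_dn)/(S_up−S_dn) = (-115.7115−-140.8326)/(47.8332−22.7122) = 1.0000. V = [p*·-115.7115 + (1−p*)·-140.8326]/1.34 = -87.6359. B = V − Δ·S = -122.0483.
(2,1): S=72.4746. Δ = (V_up−V_dn)/(S_up−S_dn) = (-62.8051−-115.7115)/(100.7397−47.8332) = 1.0000. V = [p*·-62.8051 + (1−p*)·-115.7115]/1.34 = -49.5737. B = V − Δ·S = -122.0483.
(2,2): S=152.6359. Δ = (V_up−V_dn)/(S_up−S_dn) = (48.6191−-62.8051)/(212.1639−100.7397) = 1.0000. V = [p*·48.6191 + (1−p*)·-62.8051]/1.34 = 30.5876. B = V − Δ·S = -122.0483.
(1,0): S=52.1400. Δ = (V_up−V_dn)/(S_up−S_dn) = (-49.5737−-87.6359)/(72.4746−34.4124) = 1.0000. V = [p*·-49.5737 + (1−p*)·-87.6359]/1.34 = -38.9409. B = V − Δ·S = -91.0809.
(1,1): S=109.8100. Δ = (V_up−V_dn)/(S_up−S_dn) = (30.5876−-49.5737)/(152.6359−72.4746) = 1.0000. V = [p*·30.5876 + (1−p*)·-49.5737]/1.34 = 18.7291. B = V − Δ·S = -91.0809.
(0,0): S=79.0000. Δ = (V_up−V_dn)/(S_up−S_dn) = (18.7291−-38.9409)/(109.8100−52.1400) = 1.0000. V = [p*·18.7291 + (1−p*)·-38.9409]/1.34 = 11.0292. B = V − Δ·S = -67.9708.
The time-0 hedge costs 11.0292, which is the no-arbitrage price.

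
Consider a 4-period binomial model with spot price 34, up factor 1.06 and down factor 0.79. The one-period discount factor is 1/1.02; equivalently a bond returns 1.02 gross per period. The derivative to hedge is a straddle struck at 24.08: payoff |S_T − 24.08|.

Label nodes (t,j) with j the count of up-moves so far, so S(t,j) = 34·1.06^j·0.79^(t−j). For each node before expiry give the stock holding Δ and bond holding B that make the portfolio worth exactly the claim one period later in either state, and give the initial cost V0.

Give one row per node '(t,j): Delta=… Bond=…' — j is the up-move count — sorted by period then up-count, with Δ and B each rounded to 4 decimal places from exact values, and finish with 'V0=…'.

(0,0): Delta=0.9113 Bond=-19.0495
(1,0): Delta=0.5216 Bond=-8.9634
(1,1): Delta=0.9618 Bond=-21.2508
(2,0): Delta=-1.0000 Bond=23.1449
(2,1): Delta=0.7188 Bond=-14.7579
(2,2): Delta=0.9933 Bond=-22.8790
(3,0): Delta=-1.0000 Bond=23.6078
(3,1): Delta=-1.0000 Bond=23.6078
(3,2): Delta=0.9416 Bond=-21.7767
(3,3): Delta=1.0000 Bond=-23.6078
V0=11.9346

Since d<R<u, set p* = (R−d)/(u−d) = 0.8519; price each node as the discounted p*-expectation of its children.
At expiry t=4: V(4,0)=10.8370, V(4,1)=6.3109, V(4,2)=0.2379, V(4,3)=7.9107, V(4,4)=18.8442
  t=3,j=0: stock 16.7633 → up 17.7691 (V=6.3109), down 13.2430 (V=10.8370). Price 6.8445; hedge Δ=-1.0000, bond B=23.6078.
  t=3,j=1: stock 22.4926 → up 23.8421 (V=0.2379), down 17.7691 (V=6.3109). Price 1.1153; hedge Δ=-1.0000, bond B=23.6078.
  t=3,j=2: stock 30.1799 → up 31.9907 (V=7.9107), down 23.8421 (V=0.2379). Price 6.6412; hedge Δ=0.9416, bond B=-21.7767.
  t=3,j=3: stock 40.4945 → up 42.9242 (V=18.8442), down 31.9907 (V=7.9107). Price 16.8867; hedge Δ=1.0000, bond B=-23.6078.
  t=2,j=0: stock 21.2194 → up 22.4926 (V=1.1153), down 16.7633 (V=6.8445). Price 1.9255; hedge Δ=-1.0000, bond B=23.1449.
  t=2,j=1: stock 28.4716 → up 30.1799 (V=6.6412), down 22.4926 (V=1.1153). Price 5.7083; hedge Δ=0.7188, bond B=-14.7579.
  t=2,j=2: stock 38.2024 → up 40.4945 (V=16.8867), down 30.1799 (V=6.6412). Price 15.0675; hedge Δ=0.9933, bond B=-22.8790.
  t=1,j=0: stock 26.8600 → up 28.4716 (V=5.7083), down 21.2194 (V=1.9255). Price 5.0470; hedge Δ=0.5216, bond B=-8.9634.
  t=1,j=1: stock 36.0400 → up 38.2024 (V=15.0675), down 28.4716 (V=5.7083). Price 13.4127; hedge Δ=0.9618, bond B=-21.2508.
  t=0,j=0: stock 34.0000 → up 36.0400 (V=13.4127), down 26.8600 (V=5.0470). Price 11.9346; hedge Δ=0.9113, bond B=-19.0495.
Root portfolio cost Δ·34+B reproduces V0=11.9346.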